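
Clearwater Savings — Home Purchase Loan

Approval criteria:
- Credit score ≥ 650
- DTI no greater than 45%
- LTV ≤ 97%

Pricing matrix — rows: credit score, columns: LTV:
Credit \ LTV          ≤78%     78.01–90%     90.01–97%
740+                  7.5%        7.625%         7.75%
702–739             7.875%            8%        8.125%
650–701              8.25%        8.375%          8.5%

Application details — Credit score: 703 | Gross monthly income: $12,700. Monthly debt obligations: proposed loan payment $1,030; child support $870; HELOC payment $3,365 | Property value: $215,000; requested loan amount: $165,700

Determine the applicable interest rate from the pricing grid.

7.875%

Credit score 703 ≥ 650; Total monthly debts = (1,030 + 870 + 3,365) = 5,265. DTI = 5,265/12,700 = 41.5% ≤ 45%
LTV = 165,700/215,000 = 77.1% ≤ 97%
Score 703 is in the 702–739 band; LTV 77.1% is in the ≤78% band → 7.875%.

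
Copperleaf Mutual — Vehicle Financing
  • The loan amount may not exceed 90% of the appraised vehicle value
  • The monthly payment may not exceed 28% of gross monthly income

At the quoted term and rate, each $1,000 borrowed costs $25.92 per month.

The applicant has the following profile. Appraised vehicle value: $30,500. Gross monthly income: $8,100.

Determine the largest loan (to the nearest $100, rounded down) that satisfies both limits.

$27,400

Payment cap: 28% × $8,100 = $2,268/month.
At $25.92 per $1,000, that supports 2,268/25.92 × 1,000 ≈ $87,500 → $87,500.
LTV cap: 90% × $30,500 = $27,450 → $27,400.
Binding constraint: loan-to-value.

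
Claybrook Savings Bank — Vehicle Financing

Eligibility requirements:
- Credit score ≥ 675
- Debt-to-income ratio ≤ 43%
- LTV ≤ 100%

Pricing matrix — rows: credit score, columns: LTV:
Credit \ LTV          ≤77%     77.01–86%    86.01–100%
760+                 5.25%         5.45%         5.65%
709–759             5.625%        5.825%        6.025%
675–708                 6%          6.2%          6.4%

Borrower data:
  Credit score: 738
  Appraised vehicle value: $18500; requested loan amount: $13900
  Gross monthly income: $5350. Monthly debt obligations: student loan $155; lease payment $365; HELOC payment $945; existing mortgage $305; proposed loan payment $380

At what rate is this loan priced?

Credit score 738 ≥ 675; Total monthly debts = (155 + 365 + 945 + 305 + 380) = 2,150. DTI: 2,150 ÷ 5,350 = 40.2%, within the 43% cap
Loan-to-value = 13,900/18,500 = 75.1% — pass (100% max)
Score 738 is in the 709–759 band; LTV 75.1% is in the ≤77% band → 5.625%.

5.625%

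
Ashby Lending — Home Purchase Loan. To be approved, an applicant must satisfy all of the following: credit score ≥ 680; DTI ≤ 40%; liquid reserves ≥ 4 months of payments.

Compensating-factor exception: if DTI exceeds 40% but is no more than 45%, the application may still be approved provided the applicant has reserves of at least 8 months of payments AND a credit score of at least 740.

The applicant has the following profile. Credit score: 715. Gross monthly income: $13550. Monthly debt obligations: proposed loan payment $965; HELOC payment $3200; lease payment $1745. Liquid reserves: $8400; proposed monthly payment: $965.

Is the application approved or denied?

Denied

Credit score 715 ≥ 680 (meets base)
Total debts = (965 + 3,200 + 1,745) = 5,910. DTI: 5,910 ÷ 13,550 = 43.6%, over the 40% base limit.
Reserves: 8,400 ÷ 965 = 8.7 months (meets 4-month minimum)
43.6% falls in the override range (40%–45%), so the compensating-factor test applies.
Reserves 8.7 ≥ 8 months; credit score 715 < 740.
Compensating-factor requirement not fully met.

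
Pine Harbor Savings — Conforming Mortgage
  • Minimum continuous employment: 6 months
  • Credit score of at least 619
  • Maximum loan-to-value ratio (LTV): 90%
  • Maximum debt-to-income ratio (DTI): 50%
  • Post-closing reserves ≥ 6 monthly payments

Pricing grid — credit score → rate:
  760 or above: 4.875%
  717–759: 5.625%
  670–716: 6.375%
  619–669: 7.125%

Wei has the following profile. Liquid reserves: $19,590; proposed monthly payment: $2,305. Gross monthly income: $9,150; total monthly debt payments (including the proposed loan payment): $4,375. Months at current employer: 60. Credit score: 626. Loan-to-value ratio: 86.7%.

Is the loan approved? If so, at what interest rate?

Approved at 7.125%

Credit score 626 ≥ 619 (meets minimum)
Liquid reserves cover 19,590/2,305 = 8.5 months — ≥ 6 required
Employment 60 ≥ 6 months
Debt-to-income = 4,375/9,150 = 47.8% — meets 50% limit
LTV 86.7% ≤ 90%
All requirements met. Score 626 falls in the 619–669 tier → 7.125%.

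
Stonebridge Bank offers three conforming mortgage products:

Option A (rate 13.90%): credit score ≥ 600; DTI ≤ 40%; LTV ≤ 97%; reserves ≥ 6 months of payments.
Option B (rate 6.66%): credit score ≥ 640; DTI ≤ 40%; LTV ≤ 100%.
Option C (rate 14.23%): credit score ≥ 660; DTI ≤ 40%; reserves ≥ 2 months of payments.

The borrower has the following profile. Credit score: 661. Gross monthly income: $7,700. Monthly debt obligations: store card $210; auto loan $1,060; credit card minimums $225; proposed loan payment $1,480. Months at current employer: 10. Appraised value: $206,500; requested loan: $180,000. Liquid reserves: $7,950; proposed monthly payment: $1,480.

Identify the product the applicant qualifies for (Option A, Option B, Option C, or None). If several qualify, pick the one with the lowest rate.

Option B

Total debts = (210 + 1,060 + 225 + 1,480) = 2,975; DTI = 2,975/7,700 = 38.6%.
LTV = 180,000/206,500 = 87.2%.
Reserves = 7,950/1,480 = 5.4 months.
Option A: score 661 ≥ 600; DTI 38.6% ≤ 40%; LTV 87.2% ≤ 97%; reserves 5.4 < 6 mo → does not qualify.
Option B: score 661 ≥ 640; DTI 38.6% ≤ 40%; LTV 87.2% ≤ 100% → qualifies.
Option C: score 661 ≥ 660; DTI 38.6% ≤ 40%; reserves 5.4 ≥ 2 mo → qualifies.
Qualifying: Option B, Option C. Lowest rate is 6.66% → Option B.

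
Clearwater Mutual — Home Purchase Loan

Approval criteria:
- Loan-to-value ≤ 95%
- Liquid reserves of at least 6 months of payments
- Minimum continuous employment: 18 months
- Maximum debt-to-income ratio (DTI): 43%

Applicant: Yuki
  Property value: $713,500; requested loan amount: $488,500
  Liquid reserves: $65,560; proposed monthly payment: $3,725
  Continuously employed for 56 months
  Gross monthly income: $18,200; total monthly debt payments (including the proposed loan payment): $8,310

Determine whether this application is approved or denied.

Loan-to-value = 488,500/713,500 = 68.5% — pass (95% max)
Reserves = 65,560/3,725 = 17.6 months ≥ 6
Employment 56 ≥ 18 months
DTI: 8,310 ÷ 18,200 = 45.7%, exceeds the 43% cap
Fails on DTI.

Denied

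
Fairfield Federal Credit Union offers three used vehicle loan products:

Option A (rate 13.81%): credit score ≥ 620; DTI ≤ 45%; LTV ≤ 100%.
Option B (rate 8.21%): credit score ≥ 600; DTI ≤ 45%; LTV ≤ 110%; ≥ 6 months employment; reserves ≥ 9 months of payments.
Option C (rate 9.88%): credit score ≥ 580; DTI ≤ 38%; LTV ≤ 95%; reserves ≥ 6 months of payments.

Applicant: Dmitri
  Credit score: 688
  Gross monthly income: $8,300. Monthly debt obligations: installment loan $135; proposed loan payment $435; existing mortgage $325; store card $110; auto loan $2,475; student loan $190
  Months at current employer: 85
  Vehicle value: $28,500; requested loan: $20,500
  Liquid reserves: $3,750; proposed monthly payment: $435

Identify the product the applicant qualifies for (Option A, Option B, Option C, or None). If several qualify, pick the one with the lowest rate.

Option A

Total debts = (135 + 435 + 325 + 110 + 2,475 + 190) = 3,670; DTI = 3,670/8,300 = 44.2%.
LTV = 20,500/28,500 = 71.9%.
Reserves = 3,750/435 = 8.6 months.
Option A: score 688 ≥ 620; DTI 44.2% ≤ 45%; LTV 71.9% ≤ 100% → qualifies.
Option B: score 688 ≥ 600; DTI 44.2% ≤ 45%; LTV 71.9% ≤ 110%; employment 85 ≥ 6 mo; reserves 8.6 < 9 mo → does not qualify.
Option C: score 688 ≥ 580; DTI 44.2% > 38%; LTV 71.9% ≤ 95%; reserves 8.6 ≥ 6 mo → does not qualify.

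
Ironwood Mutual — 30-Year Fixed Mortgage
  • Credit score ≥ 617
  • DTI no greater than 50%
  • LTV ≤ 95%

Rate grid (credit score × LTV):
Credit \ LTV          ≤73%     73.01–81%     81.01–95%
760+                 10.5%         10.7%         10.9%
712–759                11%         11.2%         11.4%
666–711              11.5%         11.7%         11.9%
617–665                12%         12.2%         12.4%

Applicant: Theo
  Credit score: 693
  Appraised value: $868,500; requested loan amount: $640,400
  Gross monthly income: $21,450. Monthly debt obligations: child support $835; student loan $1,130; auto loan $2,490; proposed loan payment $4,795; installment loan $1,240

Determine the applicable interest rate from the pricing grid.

Credit score 693 ≥ 617; Total monthly debts = (835 + 1,130 + 2,490 + 4,795 + 1,240) = 10,490. Debt-to-income = 10,490/21,450 = 48.9% — meets 50% limit
LTV: 640,400 ÷ 868,500 = 73.7%, within 95% cap
Credit 693 → row 666–711; LTV 73.7% → column 73.01–81%. Grid cell → 11.7%.

11.7%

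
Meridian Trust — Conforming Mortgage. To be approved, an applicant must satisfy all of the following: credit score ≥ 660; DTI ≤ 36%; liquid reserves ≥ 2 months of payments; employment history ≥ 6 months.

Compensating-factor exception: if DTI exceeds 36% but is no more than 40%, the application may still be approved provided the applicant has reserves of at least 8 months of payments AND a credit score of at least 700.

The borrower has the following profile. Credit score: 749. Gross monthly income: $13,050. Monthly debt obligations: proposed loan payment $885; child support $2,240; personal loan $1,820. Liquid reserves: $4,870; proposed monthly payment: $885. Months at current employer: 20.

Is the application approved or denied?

Credit score 749 ≥ 660 (meets base)
Total debts = (885 + 2,240 + 1,820) = 4,945. DTI: 4,945 ÷ 13,050 = 37.9%, over the 36% base limit.
Liquid reserves cover 4,870/885 = 5.5 months — ≥ 2 required
Employment 20 ≥ 6 months
DTI 37.9% is within the 36%–40% exception band; checking compensating factors.
Override check — reserves: 5.5 mo (short of 8); score: 749 (ok).
Override conditions not both satisfied; exception does not apply.

Denied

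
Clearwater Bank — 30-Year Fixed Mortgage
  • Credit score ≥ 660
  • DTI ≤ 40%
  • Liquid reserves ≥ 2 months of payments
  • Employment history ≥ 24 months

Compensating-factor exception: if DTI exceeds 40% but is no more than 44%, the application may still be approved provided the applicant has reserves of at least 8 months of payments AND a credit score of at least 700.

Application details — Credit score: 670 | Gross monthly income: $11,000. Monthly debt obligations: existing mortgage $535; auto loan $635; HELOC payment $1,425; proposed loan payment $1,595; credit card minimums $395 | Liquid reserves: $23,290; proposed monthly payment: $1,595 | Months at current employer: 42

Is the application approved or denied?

Credit score 670 ≥ 660 (meets base)
Total debts = (535 + 635 + 1,425 + 1,595 + 395) = 4,585. DTI = 4,585/11,000 = 41.7% > 40% — standard DTI limit exceeded.
Reserves = 23,290/1,595 = 14.6 months ≥ 2
Employment 42 ≥ 24 months
DTI 41.7% is within the 40%–44% exception band; checking compensating factors.
Reserves 14.6 ≥ 8 months; credit score 670 < 700.
Override conditions not both satisfied; exception does not apply.

Denied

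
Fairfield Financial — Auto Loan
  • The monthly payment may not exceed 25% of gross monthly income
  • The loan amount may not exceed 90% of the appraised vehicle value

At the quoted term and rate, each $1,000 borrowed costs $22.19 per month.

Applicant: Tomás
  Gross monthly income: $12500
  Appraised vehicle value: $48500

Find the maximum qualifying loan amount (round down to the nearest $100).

$43,600

Payment cap: 25% × $12,500 = $3,125/month.
At $22.19 per $1,000, that supports 3,125/22.19 × 1,000 ≈ $140,829 → $140,800.
LTV cap: 90% × $48,500 = $43,650 → $43,600.
Binding constraint: loan-to-value.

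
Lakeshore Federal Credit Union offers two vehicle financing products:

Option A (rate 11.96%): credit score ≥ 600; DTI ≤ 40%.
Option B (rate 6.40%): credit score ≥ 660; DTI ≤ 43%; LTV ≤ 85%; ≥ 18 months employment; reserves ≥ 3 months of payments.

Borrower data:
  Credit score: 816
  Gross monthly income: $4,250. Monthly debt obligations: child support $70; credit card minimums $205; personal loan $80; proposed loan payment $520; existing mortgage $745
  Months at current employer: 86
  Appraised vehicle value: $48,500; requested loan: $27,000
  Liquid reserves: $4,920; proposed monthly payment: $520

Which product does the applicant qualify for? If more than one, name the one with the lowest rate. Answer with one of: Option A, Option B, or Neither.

Option B

Total debts = (70 + 205 + 80 + 520 + 745) = 1,620; DTI = 1,620/4,250 = 38.1%.
LTV = 27,000/48,500 = 55.7%.
Reserves = 4,920/520 = 9.5 months.
Option A: score 816 ≥ 600; DTI 38.1% ≤ 40% → qualifies.
Option B: score 816 ≥ 660; DTI 38.1% ≤ 43%; LTV 55.7% ≤ 85%; employment 86 ≥ 18 mo; reserves 9.5 ≥ 3 mo → qualifies.
Qualifying: Option A, Option B. Lowest rate is 6.40% → Option B.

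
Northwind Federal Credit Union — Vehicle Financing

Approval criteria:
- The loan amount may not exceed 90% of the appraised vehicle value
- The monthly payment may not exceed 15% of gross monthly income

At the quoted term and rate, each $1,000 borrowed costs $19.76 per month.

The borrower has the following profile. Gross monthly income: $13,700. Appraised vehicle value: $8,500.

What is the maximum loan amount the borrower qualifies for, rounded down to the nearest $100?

Payment cap: 15% × $13,700 = $2,055/month.
At $19.76 per $1,000, that supports 2,055/19.76 × 1,000 ≈ $103,997 → $103,900.
LTV cap: 90% × $8,500 = $7,650 → $7,600.
Binding constraint: loan-to-value.

$7,600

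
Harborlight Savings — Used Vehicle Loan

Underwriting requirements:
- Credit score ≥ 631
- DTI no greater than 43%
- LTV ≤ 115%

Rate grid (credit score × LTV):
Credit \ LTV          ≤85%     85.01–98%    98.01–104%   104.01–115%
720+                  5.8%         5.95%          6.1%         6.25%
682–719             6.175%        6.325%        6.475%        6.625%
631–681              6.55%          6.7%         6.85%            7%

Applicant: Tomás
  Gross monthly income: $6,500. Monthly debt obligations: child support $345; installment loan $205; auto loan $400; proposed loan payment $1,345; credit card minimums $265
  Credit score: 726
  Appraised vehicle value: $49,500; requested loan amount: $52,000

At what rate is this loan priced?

Credit score 726 ≥ 631; Total monthly debts = (345 + 205 + 400 + 1,345 + 265) = 2,560. Debt-to-income = 2,560/6,500 = 39.4% — meets 43% limit
LTV = 52,000/49,500 = 105.1% ≤ 115%
Score 726 is in the 720+ band; LTV 105.1% is in the 104.01–115% band → 6.25%.

6.25%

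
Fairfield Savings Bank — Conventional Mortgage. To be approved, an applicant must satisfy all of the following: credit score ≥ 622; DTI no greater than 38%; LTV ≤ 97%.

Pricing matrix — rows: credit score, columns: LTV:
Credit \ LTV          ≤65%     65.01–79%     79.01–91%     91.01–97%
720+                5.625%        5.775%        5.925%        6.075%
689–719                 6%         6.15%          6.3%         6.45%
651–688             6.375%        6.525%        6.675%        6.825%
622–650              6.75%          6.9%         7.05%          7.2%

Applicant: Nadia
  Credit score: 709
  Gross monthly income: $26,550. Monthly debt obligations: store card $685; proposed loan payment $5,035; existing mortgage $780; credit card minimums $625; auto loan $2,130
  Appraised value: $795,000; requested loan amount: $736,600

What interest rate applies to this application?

Credit score 709 ≥ 622; Total monthly debts = (685 + 5,035 + 780 + 625 + 2,130) = 9,255. Debt-to-income = 9,255/26,550 = 34.9% — meets 38% limit
Loan-to-value = 736,600/795,000 = 92.7% — pass (97% max)
Row: 709 falls in 689–719. Column: 92.7% falls in 91.01–97%. Rate = 6.45%.

6.45%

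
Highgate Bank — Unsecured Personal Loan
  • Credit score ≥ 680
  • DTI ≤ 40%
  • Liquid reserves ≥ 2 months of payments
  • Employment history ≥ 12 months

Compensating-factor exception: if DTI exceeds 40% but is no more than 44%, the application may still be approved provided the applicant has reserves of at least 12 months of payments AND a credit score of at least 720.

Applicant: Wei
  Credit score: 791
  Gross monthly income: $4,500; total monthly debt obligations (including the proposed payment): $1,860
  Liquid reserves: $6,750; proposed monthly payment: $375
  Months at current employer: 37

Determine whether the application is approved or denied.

Credit score 791 ≥ 680 (meets base)
DTI: 1,860 ÷ 4,500 = 41.3%, over the 40% base limit.
Reserves: 6,750 ÷ 375 = 18.0 months (meets 2-month minimum)
Employment 37 ≥ 12 months
DTI 41.3% is within the 40%–44% exception band; checking compensating factors.
Reserves 18.0 ≥ 12 months; credit score 791 ≥ 720.
Both compensating conditions met → exception applies.

Approved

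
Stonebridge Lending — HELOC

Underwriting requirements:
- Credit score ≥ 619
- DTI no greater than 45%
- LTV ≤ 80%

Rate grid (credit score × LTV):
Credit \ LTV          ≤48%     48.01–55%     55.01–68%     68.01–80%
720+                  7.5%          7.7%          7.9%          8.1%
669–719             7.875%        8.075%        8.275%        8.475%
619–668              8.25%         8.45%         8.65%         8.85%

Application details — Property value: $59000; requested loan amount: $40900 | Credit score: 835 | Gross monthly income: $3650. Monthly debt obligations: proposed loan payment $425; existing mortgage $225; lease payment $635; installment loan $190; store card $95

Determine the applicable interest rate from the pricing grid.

Credit score 835 ≥ 619; Total monthly debts = (425 + 225 + 635 + 190 + 95) = 1,570. DTI: 1,570 ÷ 3,650 = 43%, within the 45% cap
Loan-to-value = 40,900/59,000 = 69.3% — pass (80% max)
Row: 835 falls in 720+. Column: 69.3% falls in 68.01–80%. Rate = 8.1%.

8.1%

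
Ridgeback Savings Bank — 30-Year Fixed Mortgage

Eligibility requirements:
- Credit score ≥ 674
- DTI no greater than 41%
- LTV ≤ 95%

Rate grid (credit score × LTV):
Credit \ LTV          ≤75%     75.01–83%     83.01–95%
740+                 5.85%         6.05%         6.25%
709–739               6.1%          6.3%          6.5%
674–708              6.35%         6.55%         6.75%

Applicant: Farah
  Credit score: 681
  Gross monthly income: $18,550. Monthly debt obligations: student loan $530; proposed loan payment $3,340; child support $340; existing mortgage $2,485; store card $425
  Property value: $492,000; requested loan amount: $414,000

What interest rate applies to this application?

6.75%

Credit score 681 ≥ 674; Total monthly debts = (530 + 3,340 + 340 + 2,485 + 425) = 7,120. Debt-to-income = 7,120/18,550 = 38.4% — meets 41% limit
LTV: 414,000 ÷ 492,000 = 84.1%, within 95% cap
Score 681 is in the 674–708 band; LTV 84.1% is in the 83.01–95% band → 6.75%.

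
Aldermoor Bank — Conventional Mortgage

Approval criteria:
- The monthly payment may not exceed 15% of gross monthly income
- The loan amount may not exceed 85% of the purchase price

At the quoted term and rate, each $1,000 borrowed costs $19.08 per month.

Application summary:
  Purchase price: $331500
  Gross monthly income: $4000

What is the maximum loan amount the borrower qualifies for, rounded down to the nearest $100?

$31,400

Payment cap: 15% × $4,000 = $600/month.
At $19.08 per $1,000, that supports 600/19.08 × 1,000 ≈ $31,446 → $31,400.
LTV cap: 85% × $331,500 = $281,775 → $281,700.
Binding constraint: payment-to-income.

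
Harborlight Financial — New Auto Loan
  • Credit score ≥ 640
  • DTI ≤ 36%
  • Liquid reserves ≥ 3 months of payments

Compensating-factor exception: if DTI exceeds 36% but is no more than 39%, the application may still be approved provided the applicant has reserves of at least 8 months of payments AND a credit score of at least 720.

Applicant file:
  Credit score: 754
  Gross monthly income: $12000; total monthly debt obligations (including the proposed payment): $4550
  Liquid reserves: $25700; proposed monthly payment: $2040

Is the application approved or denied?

Approved

Credit score 754 ≥ 640 (meets base)
DTI = 4,550/12,000 = 37.9% > 36% — standard DTI limit exceeded.
Liquid reserves cover 25,700/2,040 = 12.6 months — ≥ 3 required
37.9% falls in the override range (36%–39%), so the compensating-factor test applies.
Reserves 12.6 ≥ 8 months; credit score 754 ≥ 720.
Both override conditions satisfied; DTI exception granted.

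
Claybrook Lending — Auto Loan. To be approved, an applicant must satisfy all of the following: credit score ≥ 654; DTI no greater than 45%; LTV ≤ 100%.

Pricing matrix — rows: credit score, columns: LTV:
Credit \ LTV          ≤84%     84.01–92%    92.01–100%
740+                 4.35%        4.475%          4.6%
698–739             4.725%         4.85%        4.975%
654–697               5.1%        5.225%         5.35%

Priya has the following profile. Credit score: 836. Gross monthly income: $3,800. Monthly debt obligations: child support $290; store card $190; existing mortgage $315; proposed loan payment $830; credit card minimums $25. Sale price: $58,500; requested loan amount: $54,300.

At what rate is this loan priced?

Credit score 836 ≥ 654; Total monthly debts = (290 + 190 + 315 + 830 + 25) = 1,650. DTI: 1,650 ÷ 3,800 = 43.4%, within the 45% cap
LTV: 54,300 ÷ 58,500 = 92.8%, within 100% cap
Credit 836 → row 740+; LTV 92.8% → column 92.01–100%. Grid cell → 4.6%.

4.6%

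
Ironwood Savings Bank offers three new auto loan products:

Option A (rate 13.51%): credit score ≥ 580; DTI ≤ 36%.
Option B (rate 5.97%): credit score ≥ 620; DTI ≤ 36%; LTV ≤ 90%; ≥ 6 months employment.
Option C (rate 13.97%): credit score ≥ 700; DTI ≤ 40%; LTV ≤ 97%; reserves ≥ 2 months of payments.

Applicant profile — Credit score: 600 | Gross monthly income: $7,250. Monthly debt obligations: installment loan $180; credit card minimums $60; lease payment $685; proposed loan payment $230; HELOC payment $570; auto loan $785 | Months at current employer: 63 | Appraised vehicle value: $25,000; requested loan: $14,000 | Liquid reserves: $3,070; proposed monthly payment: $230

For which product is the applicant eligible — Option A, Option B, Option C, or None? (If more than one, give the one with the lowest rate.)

Option A

Total debts = (180 + 60 + 685 + 230 + 570 + 785) = 2,510; DTI = 2,510/7,250 = 34.6%.
LTV = 14,000/25,000 = 56%.
Reserves = 3,070/230 = 13.3 months.
Option A: score 600 ≥ 580; DTI 34.6% ≤ 36% → qualifies.
Option B: score 600 < 620; DTI 34.6% ≤ 36%; LTV 56% ≤ 90%; employment 63 ≥ 6 mo → does not qualify.
Option C: score 600 < 700; DTI 34.6% ≤ 40%; LTV 56% ≤ 97%; reserves 13.3 ≥ 2 mo → does not qualify.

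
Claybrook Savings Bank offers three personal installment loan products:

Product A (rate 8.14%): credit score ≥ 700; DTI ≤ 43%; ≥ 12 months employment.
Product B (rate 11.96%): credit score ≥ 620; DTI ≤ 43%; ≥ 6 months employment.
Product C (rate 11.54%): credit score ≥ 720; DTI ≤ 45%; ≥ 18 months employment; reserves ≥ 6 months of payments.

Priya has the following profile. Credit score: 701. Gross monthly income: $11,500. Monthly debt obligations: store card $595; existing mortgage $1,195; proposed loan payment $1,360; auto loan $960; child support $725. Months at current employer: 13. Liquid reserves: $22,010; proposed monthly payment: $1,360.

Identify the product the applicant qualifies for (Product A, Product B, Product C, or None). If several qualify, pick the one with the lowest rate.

Total debts = (595 + 1,195 + 1,360 + 960 + 725) = 4,835; DTI = 4,835/11,500 = 42%.
Reserves = 22,010/1,360 = 16.2 months.
Product A: score 701 ≥ 700; DTI 42% ≤ 43%; employment 13 ≥ 12 mo → qualifies.
Product B: score 701 ≥ 620; DTI 42% ≤ 43%; employment 13 ≥ 6 mo → qualifies.
Product C: score 701 < 720; DTI 42% ≤ 45%; employment 13 < 18 mo; reserves 16.2 ≥ 6 mo → does not qualify.
Qualifying: Product A, Product B. Lowest rate is 8.14% → Product A.

Product A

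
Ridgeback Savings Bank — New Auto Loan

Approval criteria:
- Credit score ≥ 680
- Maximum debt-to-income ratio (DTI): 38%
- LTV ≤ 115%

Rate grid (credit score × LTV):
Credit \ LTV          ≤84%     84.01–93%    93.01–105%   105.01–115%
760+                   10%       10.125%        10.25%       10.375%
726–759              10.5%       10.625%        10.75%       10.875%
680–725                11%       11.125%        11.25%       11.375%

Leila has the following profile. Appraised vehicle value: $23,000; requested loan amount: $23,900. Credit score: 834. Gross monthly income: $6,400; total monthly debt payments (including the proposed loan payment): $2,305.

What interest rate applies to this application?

10.25%

Credit score 834 ≥ 680; DTI = 2,305/6,400 = 36% ≤ 38%
LTV = 23,900/23,000 = 103.9% ≤ 115%
Credit 834 → row 760+; LTV 103.9% → column 93.01–105%. Grid cell → 10.25%.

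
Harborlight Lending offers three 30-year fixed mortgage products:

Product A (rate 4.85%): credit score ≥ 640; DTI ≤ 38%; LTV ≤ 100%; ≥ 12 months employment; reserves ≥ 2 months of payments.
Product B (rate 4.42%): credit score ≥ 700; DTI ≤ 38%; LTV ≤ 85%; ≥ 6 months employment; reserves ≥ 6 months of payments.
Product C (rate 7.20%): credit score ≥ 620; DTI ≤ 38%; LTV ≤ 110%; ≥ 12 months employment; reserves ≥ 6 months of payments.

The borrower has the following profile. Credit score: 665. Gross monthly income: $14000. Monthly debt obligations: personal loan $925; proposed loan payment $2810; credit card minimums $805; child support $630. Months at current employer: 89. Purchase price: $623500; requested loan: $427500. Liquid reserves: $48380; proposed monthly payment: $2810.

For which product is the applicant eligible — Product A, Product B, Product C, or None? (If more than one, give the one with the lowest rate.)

Product A

Total debts = (925 + 2,810 + 805 + 630) = 5,170; DTI = 5,170/14,000 = 36.9%.
LTV = 427,500/623,500 = 68.6%.
Reserves = 48,380/2,810 = 17.2 months.
Product A: score 665 ≥ 640; DTI 36.9% ≤ 38%; LTV 68.6% ≤ 100%; employment 89 ≥ 12 mo; reserves 17.2 ≥ 2 mo → qualifies.
Product B: score 665 < 700; DTI 36.9% ≤ 38%; LTV 68.6% ≤ 85%; employment 89 ≥ 6 mo; reserves 17.2 ≥ 6 mo → does not qualify.
Product C: score 665 ≥ 620; DTI 36.9% ≤ 38%; LTV 68.6% ≤ 110%; employment 89 ≥ 12 mo; reserves 17.2 ≥ 6 mo → qualifies.
Qualifying: Product A, Product C. Lowest rate is 4.85% → Product A.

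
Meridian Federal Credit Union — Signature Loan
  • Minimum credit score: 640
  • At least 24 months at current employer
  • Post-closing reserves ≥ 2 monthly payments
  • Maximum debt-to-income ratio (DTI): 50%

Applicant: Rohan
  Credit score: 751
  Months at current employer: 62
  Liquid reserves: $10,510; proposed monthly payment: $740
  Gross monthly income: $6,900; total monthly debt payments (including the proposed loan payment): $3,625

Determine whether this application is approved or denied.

Denied

Credit score 751 ≥ 640 (meets)
Employment 62 ≥ 24 months
Reserves: 10,510 ÷ 740 = 14.2 months (meets 2-month minimum)
DTI: 3,625 ÷ 6,900 = 52.5%, exceeds the 50% cap
Fails on DTI.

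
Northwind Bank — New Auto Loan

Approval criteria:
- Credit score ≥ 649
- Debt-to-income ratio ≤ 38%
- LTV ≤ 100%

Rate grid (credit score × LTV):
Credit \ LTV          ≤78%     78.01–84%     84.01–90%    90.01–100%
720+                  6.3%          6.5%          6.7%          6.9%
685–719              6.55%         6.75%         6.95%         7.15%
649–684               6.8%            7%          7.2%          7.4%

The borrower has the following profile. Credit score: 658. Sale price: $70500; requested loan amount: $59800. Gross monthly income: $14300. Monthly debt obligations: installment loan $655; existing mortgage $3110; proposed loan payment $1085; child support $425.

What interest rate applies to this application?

7.2%

Credit score 658 ≥ 649; Total monthly debts = (655 + 3,110 + 1,085 + 425) = 5,275. DTI: 5,275 ÷ 14,300 = 36.9%, within the 38% cap
LTV: 59,800 ÷ 70,500 = 84.8%, within 100% cap
Row: 658 falls in 649–684. Column: 84.8% falls in 84.01–90%. Rate = 7.2%.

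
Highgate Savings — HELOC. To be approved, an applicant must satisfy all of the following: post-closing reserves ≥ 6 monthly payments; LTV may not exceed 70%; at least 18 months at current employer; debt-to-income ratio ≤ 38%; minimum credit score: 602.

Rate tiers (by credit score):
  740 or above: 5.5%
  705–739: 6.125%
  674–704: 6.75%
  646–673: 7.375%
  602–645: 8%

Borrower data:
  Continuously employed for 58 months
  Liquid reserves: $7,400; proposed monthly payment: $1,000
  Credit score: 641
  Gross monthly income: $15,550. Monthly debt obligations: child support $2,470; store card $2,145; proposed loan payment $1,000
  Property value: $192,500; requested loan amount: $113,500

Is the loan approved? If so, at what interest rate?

Credit score 641 ≥ 602 (meets minimum)
Employment 58 ≥ 18 months
Total monthly debts = (2,470 + 2,145 + 1,000) = 5,615. DTI: 5,615 ÷ 15,550 = 36.1%, within the 38% cap
Reserves: 7,400 ÷ 1,000 = 7.4 months (meets 6-month minimum)
Loan-to-value = 113,500/192,500 = 59% — pass (70% max)
All requirements met. Score 641 falls in the 602–645 tier → 8%.

Approved at 8%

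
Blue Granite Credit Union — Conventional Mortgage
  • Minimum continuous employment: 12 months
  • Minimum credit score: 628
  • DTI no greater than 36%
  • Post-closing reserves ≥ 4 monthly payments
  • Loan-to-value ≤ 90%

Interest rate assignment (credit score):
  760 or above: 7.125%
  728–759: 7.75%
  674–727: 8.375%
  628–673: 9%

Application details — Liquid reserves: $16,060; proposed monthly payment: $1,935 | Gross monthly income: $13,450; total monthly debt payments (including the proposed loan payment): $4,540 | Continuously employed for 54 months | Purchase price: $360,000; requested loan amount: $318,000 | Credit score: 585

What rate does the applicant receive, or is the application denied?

Credit score 585 < 628 (below minimum)
DTI: 4,540 ÷ 13,450 = 33.8%, within the 36% cap
Employment 54 ≥ 12 months
Reserves: 16,060 ÷ 1,935 = 8.3 months (meets 4-month minimum)
LTV = 318,000/360,000 = 88.3% ≤ 90%
Not all requirements met → denied.

Denied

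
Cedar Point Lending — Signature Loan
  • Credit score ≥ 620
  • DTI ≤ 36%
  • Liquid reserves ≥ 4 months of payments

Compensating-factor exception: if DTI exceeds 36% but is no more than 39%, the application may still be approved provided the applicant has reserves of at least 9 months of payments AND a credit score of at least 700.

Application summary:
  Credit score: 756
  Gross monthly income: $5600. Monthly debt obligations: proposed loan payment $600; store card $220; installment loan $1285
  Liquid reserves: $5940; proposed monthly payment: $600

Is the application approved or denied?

Approved

Credit score 756 ≥ 620 (meets base)
Total debts = (600 + 220 + 1,285) = 2,105. DTI: 2,105 ÷ 5,600 = 37.6%, over the 36% base limit.
Reserves = 5,940/600 = 9.9 months ≥ 4
37.6% falls in the override range (36%–39%), so the compensating-factor test applies.
Reserves 9.9 ≥ 9 months; credit score 756 ≥ 700.
Both override conditions satisfied; DTI exception granted.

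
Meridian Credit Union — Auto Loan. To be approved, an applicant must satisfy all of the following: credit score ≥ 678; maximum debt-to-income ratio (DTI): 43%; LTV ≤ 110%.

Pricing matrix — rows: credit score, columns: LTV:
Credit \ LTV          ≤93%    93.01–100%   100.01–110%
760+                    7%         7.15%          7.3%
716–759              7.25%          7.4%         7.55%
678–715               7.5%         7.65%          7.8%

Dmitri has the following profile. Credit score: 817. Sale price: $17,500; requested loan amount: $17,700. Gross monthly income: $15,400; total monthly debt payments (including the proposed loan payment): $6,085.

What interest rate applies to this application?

Credit score 817 ≥ 678; Debt-to-income = 6,085/15,400 = 39.5% — meets 43% limit
LTV: 17,700 ÷ 17,500 = 101.1%, within 110% cap
Row: 817 falls in 760+. Column: 101.1% falls in 100.01–110%. Rate = 7.3%.

7.3%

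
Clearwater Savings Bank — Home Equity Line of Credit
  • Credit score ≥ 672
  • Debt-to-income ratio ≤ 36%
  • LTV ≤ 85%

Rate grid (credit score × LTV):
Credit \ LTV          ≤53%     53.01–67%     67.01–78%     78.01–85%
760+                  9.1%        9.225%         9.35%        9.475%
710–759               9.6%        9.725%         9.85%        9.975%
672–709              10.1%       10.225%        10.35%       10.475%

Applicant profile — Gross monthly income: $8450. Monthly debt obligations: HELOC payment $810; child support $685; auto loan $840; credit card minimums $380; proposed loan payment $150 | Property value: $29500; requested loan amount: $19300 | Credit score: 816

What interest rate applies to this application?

9.225%

Credit score 816 ≥ 672; Total monthly debts = (810 + 685 + 840 + 380 + 150) = 2,865. DTI: 2,865 ÷ 8,450 = 33.9%, within the 36% cap
LTV: 19,300 ÷ 29,500 = 65.4%, within 85% cap
Score 816 is in the 760+ band; LTV 65.4% is in the 53.01–67% band → 9.225%.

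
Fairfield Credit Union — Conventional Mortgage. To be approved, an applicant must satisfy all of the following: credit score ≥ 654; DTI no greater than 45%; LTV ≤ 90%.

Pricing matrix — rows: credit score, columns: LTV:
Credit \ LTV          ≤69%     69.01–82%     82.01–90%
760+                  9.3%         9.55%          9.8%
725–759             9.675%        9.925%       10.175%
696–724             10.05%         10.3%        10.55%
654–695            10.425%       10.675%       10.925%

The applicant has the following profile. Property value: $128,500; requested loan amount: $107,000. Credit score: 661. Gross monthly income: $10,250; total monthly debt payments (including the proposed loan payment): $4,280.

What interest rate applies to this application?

Credit score 661 ≥ 654; DTI = 4,280/10,250 = 41.8% ≤ 45%
Loan-to-value = 107,000/128,500 = 83.3% — pass (90% max)
Credit 661 → row 654–695; LTV 83.3% → column 82.01–90%. Grid cell → 10.925%.

10.925%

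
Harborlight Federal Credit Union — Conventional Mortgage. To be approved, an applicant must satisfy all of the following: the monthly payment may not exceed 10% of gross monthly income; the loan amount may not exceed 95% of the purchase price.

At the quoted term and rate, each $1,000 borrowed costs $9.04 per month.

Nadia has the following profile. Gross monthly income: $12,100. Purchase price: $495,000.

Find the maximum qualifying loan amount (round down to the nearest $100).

Payment cap: 10% × $12,100 = $1,210/month.
At $9.04 per $1,000, that supports 1,210/9.04 × 1,000 ≈ $133,849 → $133,800.
LTV cap: 95% × $495,000 = $470,250 → $470,200.
Binding constraint: payment-to-income.

$133,800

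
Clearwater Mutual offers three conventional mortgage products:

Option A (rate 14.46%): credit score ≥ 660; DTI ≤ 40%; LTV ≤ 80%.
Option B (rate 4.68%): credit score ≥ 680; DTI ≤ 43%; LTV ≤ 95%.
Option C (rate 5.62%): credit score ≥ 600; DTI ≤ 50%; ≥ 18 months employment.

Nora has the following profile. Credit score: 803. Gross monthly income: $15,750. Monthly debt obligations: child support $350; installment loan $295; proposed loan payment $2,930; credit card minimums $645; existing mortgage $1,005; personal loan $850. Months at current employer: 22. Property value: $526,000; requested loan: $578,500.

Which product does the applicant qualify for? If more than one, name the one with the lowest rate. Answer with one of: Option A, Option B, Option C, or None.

Option C

Total debts = (350 + 295 + 2,930 + 645 + 1,005 + 850) = 6,075; DTI = 6,075/15,750 = 38.6%.
LTV = 578,500/526,000 = 110%.
Option A: score 803 ≥ 660; DTI 38.6% ≤ 40%; LTV 110% > 80% → does not qualify.
Option B: score 803 ≥ 680; DTI 38.6% ≤ 43%; LTV 110% > 95% → does not qualify.
Option C: score 803 ≥ 600; DTI 38.6% ≤ 50%; employment 22 ≥ 18 mo → qualifies.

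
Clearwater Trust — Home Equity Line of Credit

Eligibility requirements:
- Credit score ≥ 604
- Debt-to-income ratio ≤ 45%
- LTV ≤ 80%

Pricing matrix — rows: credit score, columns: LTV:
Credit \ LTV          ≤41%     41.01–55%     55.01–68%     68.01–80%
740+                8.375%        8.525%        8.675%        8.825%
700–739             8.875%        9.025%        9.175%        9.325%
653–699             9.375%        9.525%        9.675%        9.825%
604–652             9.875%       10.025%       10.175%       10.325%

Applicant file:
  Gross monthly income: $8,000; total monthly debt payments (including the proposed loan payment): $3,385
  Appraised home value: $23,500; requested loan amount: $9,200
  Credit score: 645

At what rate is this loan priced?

Credit score 645 ≥ 604; Debt-to-income = 3,385/8,000 = 42.3% — meets 45% limit
LTV = 9,200/23,500 = 39.1% ≤ 80%
Credit 645 → row 604–652; LTV 39.1% → column ≤41%. Grid cell → 9.875%.

9.875%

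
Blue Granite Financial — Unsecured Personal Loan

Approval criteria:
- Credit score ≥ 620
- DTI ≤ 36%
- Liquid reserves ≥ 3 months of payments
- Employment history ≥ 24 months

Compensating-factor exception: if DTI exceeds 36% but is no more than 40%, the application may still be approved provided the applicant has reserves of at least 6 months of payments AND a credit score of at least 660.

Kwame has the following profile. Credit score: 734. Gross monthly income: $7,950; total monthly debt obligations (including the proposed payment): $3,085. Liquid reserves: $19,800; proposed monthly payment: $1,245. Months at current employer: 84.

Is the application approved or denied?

Approved

Credit score 734 ≥ 620 (meets base)
DTI: 3,085 ÷ 7,950 = 38.8%, over the 36% base limit.
Liquid reserves cover 19,800/1,245 = 15.9 months — ≥ 3 required
Employment 84 ≥ 24 months
DTI 38.8% is within the 36%–40% exception band; checking compensating factors.
Reserves 15.9 ≥ 6 months; credit score 734 ≥ 660.
Both compensating conditions met → exception applies.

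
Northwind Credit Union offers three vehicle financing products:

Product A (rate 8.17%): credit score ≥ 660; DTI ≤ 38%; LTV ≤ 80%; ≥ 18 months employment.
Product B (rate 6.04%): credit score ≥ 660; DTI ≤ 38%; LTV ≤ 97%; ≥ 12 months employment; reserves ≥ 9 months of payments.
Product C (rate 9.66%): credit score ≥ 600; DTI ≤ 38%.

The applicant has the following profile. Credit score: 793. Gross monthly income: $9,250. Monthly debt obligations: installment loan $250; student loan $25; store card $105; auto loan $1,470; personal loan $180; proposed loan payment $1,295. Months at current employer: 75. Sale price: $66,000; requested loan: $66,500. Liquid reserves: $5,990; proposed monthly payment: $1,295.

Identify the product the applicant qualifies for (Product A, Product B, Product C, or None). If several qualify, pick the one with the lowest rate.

Total debts = (250 + 25 + 105 + 1,470 + 180 + 1,295) = 3,325; DTI = 3,325/9,250 = 35.9%.
LTV = 66,500/66,000 = 100.8%.
Reserves = 5,990/1,295 = 4.6 months.
Product A: score 793 ≥ 660; DTI 35.9% ≤ 38%; LTV 100.8% > 80%; employment 75 ≥ 18 mo → does not qualify.
Product B: score 793 ≥ 660; DTI 35.9% ≤ 38%; LTV 100.8% > 97%; employment 75 ≥ 12 mo; reserves 4.6 < 9 mo → does not qualify.
Product C: score 793 ≥ 600; DTI 35.9% ≤ 38% → qualifies.

Product C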